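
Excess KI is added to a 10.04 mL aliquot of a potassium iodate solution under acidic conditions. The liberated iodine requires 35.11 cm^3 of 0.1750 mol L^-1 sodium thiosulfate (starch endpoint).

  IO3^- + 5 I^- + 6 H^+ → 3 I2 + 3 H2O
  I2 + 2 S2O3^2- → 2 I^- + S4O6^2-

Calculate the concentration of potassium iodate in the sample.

n(S2O3^2-) = 0.03511 × 0.1750 = 6.144 × 10^-3 mol
n(I2) = n(S2O3^2-)/2 = 3.072 × 10^-3 mol
From the 1:3 ratio, n(IO3^-) in the aliquot = 1/3 × 3.072 × 10^-3 = 1.024 × 10^-3 mol
[IO3^-] = 1.024 × 10^-3 / 0.01004 = 0.1020 mol/L

0.1020 mol/L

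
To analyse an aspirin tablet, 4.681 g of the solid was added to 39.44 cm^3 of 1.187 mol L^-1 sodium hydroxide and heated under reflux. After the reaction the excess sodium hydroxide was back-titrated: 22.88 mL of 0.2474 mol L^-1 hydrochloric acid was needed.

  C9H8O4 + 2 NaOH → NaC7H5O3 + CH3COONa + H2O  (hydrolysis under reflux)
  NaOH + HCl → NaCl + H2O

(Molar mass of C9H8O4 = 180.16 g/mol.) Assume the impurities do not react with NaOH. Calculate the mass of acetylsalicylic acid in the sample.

n(NaOH) added = 0.03944 × 1.187 = 0.04682 mol
n(HCl) used in back-titration = 0.02288 × 0.2474 = 5.661 × 10^-3 mol
n(NaOH) left over = 5.661 × 10^-3 mol (1:1 ratio)
n(NaOH) consumed by analyte = 0.04682 − 5.661 × 10^-3 = 0.04115 mol
From the 1:2 ratio, n(C9H8O4) = 1/2 × 0.04115 = 0.02058 mol
mass of C9H8O4 = 0.02058 × 180.16 = 3.707 g

3.707 g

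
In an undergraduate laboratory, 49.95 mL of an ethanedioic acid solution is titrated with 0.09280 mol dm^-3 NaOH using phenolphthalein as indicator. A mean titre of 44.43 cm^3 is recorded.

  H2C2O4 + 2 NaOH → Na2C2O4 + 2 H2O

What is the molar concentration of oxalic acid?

0.04127 mol/L

n(NaOH) = 0.04443 L × 0.09280 mol/L = 4.123 × 10^-3 mol
From the 1:2 mole ratio, n(H2C2O4) = 1/2 × 4.123 × 10^-3 = 2.062 × 10^-3 mol
[H2C2O4] = 2.062 × 10^-3 mol / 0.04995 L = 0.04127 mol/L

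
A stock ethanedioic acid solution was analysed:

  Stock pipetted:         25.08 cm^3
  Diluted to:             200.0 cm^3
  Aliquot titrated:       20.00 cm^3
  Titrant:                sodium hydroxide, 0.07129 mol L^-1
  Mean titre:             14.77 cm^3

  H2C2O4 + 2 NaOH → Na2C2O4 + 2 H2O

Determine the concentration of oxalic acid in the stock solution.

0.2099 mol/L

n(NaOH) = 0.01477 × 0.07129 = 1.053 × 10^-3 mol
From the 1:2 ratio, n(H2C2O4) in the aliquot = 1/2 × 1.053 × 10^-3 = 5.265 × 10^-4 mol
[H2C2O4]_dilute = 5.265 × 10^-4 / 0.02000 = 0.02632 mol/L
Dilution factor = 200.0 / 25.08 = 7.974
[H2C2O4]_stock = 0.02632 × 7.974 = 0.2099 mol/L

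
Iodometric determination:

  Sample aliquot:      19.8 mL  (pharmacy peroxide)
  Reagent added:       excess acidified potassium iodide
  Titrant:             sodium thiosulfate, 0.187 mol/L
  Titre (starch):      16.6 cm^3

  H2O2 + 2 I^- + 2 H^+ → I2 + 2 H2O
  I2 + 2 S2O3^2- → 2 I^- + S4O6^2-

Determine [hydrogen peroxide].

n(S2O3^2-) = 0.0166 × 0.187 = 3.10 × 10^-3 mol
n(I2) = n(S2O3^2-)/2 = 1.55 × 10^-3 mol
n(H2O2) in the aliquot = 1.55 × 10^-3 mol (1:1 ratio)
[H2O2] = 1.55 × 10^-3 / 0.0198 = 0.0784 mol/L

0.0784 mol/L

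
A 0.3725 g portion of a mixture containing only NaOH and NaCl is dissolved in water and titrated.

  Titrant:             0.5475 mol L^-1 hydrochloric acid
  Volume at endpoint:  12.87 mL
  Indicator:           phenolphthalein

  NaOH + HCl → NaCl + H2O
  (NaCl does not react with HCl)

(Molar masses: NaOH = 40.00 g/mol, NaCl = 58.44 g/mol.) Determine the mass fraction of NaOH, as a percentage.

n(HCl) = 0.01287 × 0.5475 = 7.046 × 10^-3 mol
Let x = n(NaOH), y = n(NaCl).
Titrant: 1x = 7.046 × 10^-3;  mass: 40.00x + 58.44y = 0.3725
Solving, x = 7.046 × 10^-3 mol, y = 1.551 × 10^-3 mol
mass of NaOH = 7.046 × 10^-3 × 40.00 = 0.2819 g
% NaOH = 0.2819 / 0.3725 × 100 = 75.67 %

75.67 %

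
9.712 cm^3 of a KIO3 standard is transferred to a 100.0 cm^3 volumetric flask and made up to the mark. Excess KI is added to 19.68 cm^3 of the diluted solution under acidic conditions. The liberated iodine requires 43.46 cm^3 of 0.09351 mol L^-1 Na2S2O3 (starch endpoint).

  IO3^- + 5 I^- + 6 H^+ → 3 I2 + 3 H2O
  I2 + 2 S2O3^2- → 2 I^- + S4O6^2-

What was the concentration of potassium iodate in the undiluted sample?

n(S2O3^2-) = 0.04346 × 0.09351 = 4.064 × 10^-3 mol
n(I2) = n(S2O3^2-)/2 = 2.032 × 10^-3 mol
From the 1:3 ratio, n(IO3^-) in the aliquot = 1/3 × 2.032 × 10^-3 = 6.773 × 10^-4 mol
[IO3^-]_dilute = 6.773 × 10^-4 / 0.01968 = 0.03442 mol/L
[IO3^-]_original = 0.03442 × 100.0/9.712 = 0.3544 mol/L

0.3544 mol/L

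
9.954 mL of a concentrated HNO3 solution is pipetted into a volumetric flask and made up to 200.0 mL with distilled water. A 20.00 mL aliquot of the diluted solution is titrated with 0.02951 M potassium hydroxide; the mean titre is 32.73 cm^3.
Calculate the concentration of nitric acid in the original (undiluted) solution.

HNO3 + KOH → KNO3 + H2O
n(KOH) = 0.03273 × 0.02951 = 9.659 × 10^-4 mol
n(HNO3) in the aliquot = 9.659 × 10^-4 mol (1:1 ratio)
[HNO3]_dilute = 9.659 × 10^-4 / 0.02000 = 0.04829 mol/L
Dilution factor = 200.0 / 9.954 = 20.09
[HNO3]_stock = 0.04829 × 20.09 = 0.9703 mol/L

0.9703 M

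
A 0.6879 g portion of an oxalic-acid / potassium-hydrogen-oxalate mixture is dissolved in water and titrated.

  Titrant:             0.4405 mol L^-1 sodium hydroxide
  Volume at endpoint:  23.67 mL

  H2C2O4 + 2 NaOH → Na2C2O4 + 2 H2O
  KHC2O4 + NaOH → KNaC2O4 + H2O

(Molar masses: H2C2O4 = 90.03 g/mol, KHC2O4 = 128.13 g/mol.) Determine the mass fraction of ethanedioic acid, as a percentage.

n(NaOH) = 0.02367 × 0.4405 = 0.01043 mol
Let x = n(H2C2O4), y = n(KHC2O4).
Titrant: 2x + 1y = 0.01043;  mass: 90.03x + 128.13y = 0.6879
Solving, x = 3.899 × 10^-3 mol, y = 2.629 × 10^-3 mol
mass of H2C2O4 = 3.899 × 10^-3 × 90.03 = 0.3510 g
% H2C2O4 = 0.3510 / 0.6879 × 100 = 51.02 %

51.02 %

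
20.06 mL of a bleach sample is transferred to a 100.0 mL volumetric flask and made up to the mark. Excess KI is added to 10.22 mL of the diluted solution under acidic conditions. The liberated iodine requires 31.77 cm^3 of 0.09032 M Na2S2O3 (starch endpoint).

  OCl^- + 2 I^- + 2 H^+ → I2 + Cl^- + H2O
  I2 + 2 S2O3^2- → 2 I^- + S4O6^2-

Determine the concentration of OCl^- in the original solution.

n(S2O3^2-) = 0.03177 × 0.09032 = 2.869 × 10^-3 mol
n(I2) = n(S2O3^2-)/2 = 1.435 × 10^-3 mol
n(OCl^-) in the aliquot = 1.435 × 10^-3 mol (1:1 ratio)
[OCl^-]_dilute = 1.435 × 10^-3 / 0.01022 = 0.1404 mol/L
[OCl^-]_original = 0.1404 × 100.0/20.06 = 0.6998 mol/L

0.6998 M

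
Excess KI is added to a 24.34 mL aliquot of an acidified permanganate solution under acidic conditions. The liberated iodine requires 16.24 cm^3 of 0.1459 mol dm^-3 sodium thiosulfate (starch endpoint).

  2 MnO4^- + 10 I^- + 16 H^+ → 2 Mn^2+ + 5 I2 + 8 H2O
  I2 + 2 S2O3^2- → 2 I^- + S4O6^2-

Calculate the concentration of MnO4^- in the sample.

n(S2O3^2-) = 0.01624 × 0.1459 = 2.369 × 10^-3 mol
n(I2) = n(S2O3^2-)/2 = 1.185 × 10^-3 mol
From the 2:5 ratio, n(MnO4^-) in the aliquot = 2/5 × 1.185 × 10^-3 = 4.739 × 10^-4 mol
[MnO4^-] = 4.739 × 10^-4 / 0.02434 = 0.01947 mol/L

0.01947 mol/L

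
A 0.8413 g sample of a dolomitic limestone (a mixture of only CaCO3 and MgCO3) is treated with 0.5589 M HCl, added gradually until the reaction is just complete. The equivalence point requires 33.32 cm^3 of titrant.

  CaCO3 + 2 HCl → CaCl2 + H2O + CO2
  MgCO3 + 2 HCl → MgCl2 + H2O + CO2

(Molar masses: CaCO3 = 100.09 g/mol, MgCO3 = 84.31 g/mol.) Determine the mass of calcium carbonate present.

0.3569 g

n(HCl) = 0.03332 × 0.5589 = 0.01862 mol
Let x = n(CaCO3), y = n(MgCO3).
Titrant: 2x + 2y = 0.01862;  mass: 100.09x + 84.31y = 0.8413
Solving, x = 3.566 × 10^-3 mol, y = 5.746 × 10^-3 mol
mass of CaCO3 = 3.566 × 10^-3 × 100.09 = 0.3569 g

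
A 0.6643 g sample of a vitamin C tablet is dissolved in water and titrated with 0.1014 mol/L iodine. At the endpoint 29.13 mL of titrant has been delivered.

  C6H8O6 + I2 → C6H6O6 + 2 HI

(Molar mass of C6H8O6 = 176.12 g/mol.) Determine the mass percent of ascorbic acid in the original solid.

n(I2) = 0.02913 L × 0.1014 mol/L = 2.954 × 10^-3 mol
n(C6H8O6) = 2.954 × 10^-3 mol (1:1 ratio)
mass of C6H8O6 = 2.954 × 10^-3 × 176.12 g/mol = 0.5202 g
% C6H8O6 = 0.5202 / 0.6643 × 100 = 78.31 %

78.31 %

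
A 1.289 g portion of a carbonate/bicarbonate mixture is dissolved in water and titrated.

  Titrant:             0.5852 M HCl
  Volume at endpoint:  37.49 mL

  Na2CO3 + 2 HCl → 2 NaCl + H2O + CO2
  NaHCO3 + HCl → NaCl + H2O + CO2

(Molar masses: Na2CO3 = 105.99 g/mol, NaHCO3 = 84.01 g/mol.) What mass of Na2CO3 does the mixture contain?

0.9468 g

n(HCl) = 0.03749 × 0.5852 = 0.02194 mol
Let x = n(Na2CO3), y = n(NaHCO3).
Titrant: 2x + 1y = 0.02194;  mass: 105.99x + 84.01y = 1.289
Solving, x = 8.933 × 10^-3 mol, y = 4.073 × 10^-3 mol
mass of Na2CO3 = 8.933 × 10^-3 × 105.99 = 0.9468 g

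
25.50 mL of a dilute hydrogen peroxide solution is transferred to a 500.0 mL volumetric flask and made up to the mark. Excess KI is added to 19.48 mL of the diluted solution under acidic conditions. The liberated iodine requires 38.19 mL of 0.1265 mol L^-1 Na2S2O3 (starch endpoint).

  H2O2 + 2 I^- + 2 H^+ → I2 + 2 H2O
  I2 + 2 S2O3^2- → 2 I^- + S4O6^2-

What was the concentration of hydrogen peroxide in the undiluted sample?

2.431 mol/L

n(S2O3^2-) = 0.03819 × 0.1265 = 4.831 × 10^-3 mol
n(I2) = n(S2O3^2-)/2 = 2.416 × 10^-3 mol
n(H2O2) in the aliquot = 2.416 × 10^-3 mol (1:1 ratio)
[H2O2]_dilute = 2.416 × 10^-3 / 0.01948 = 0.1240 mol/L
[H2O2]_original = 0.1240 × 500.0/25.50 = 2.431 mol/L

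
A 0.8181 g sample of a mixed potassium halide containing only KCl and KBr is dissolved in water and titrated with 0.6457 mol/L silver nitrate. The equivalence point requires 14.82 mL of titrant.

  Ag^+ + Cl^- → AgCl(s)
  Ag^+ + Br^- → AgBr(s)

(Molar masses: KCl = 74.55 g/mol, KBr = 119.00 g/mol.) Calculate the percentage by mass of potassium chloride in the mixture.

65.73 %

n(AgNO3) = 0.01482 × 0.6457 = 9.569 × 10^-3 mol
Let x = n(KCl), y = n(KBr).
Titrant: 1x + 1y = 9.569 × 10^-3;  mass: 74.55x + 119.00y = 0.8181
Solving, x = 7.214 × 10^-3 mol, y = 2.356 × 10^-3 mol
mass of KCl = 7.214 × 10^-3 × 74.55 = 0.5378 g
% KCl = 0.5378 / 0.8181 × 100 = 65.73 %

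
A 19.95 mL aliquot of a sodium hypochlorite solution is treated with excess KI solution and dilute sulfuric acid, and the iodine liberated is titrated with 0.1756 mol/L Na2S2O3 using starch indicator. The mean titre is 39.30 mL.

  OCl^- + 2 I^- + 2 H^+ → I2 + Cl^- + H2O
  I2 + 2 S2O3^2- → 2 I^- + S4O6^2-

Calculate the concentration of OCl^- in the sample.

0.1730 mol/L

n(S2O3^2-) = 0.03930 × 0.1756 = 6.901 × 10^-3 mol
n(I2) = n(S2O3^2-)/2 = 3.451 × 10^-3 mol
n(OCl^-) in the aliquot = 3.451 × 10^-3 mol (1:1 ratio)
[OCl^-] = 3.451 × 10^-3 / 0.01995 = 0.1730 mol/L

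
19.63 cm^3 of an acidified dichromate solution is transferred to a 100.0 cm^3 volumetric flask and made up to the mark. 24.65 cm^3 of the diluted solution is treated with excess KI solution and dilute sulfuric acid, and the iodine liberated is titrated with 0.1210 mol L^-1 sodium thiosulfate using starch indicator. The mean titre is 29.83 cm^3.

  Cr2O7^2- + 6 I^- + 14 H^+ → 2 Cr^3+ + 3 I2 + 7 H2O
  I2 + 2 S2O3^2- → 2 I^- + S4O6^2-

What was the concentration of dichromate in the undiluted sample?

n(S2O3^2-) = 0.02983 × 0.1210 = 3.609 × 10^-3 mol
n(I2) = n(S2O3^2-)/2 = 1.805 × 10^-3 mol
From the 1:3 ratio, n(Cr2O7^2-) in the aliquot = 1/3 × 1.805 × 10^-3 = 6.016 × 10^-4 mol
[Cr2O7^2-]_dilute = 6.016 × 10^-4 / 0.02465 = 0.02440 mol/L
[Cr2O7^2-]_original = 0.02440 × 100.0/19.63 = 0.1243 mol/L

0.1243 mol/L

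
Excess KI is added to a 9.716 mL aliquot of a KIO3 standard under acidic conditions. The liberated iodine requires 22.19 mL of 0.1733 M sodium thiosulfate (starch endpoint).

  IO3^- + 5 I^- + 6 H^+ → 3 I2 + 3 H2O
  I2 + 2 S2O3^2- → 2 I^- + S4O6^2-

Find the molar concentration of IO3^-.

n(S2O3^2-) = 0.02219 × 0.1733 = 3.846 × 10^-3 mol
n(I2) = n(S2O3^2-)/2 = 1.923 × 10^-3 mol
From the 1:3 ratio, n(IO3^-) in the aliquot = 1/3 × 1.923 × 10^-3 = 6.409 × 10^-4 mol
[IO3^-] = 6.409 × 10^-4 / 0.009716 = 0.06597 mol/L

0.06597 M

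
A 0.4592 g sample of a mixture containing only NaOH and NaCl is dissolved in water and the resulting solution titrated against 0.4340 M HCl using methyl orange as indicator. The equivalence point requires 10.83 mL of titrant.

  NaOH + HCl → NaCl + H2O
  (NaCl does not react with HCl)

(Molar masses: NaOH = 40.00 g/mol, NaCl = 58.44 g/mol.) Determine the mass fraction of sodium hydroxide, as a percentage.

40.94 %

n(HCl) = 0.01083 × 0.4340 = 4.700 × 10^-3 mol
Let x = n(NaOH), y = n(NaCl).
Titrant: 1x = 4.700 × 10^-3;  mass: 40.00x + 58.44y = 0.4592
Solving, x = 4.700 × 10^-3 mol, y = 4.641 × 10^-3 mol
mass of NaOH = 4.700 × 10^-3 × 40.00 = 0.1880 g
% NaOH = 0.1880 / 0.4592 × 100 = 40.94 %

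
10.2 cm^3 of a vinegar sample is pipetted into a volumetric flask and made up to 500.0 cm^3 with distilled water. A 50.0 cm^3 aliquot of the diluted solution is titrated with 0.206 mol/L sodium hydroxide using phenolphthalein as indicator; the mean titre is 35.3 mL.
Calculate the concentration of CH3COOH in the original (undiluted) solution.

CH3COOH + NaOH → CH3COONa + H2O
n(NaOH) = 0.0353 × 0.206 = 7.27 × 10^-3 mol
n(CH3COOH) in the aliquot = 7.27 × 10^-3 mol (1:1 ratio)
[CH3COOH]_dilute = 7.27 × 10^-3 / 0.0500 = 0.145 mol/L
Dilution factor = 500.0 / 10.2 = 49.02
[CH3COOH]_stock = 0.145 × 49.02 = 7.13 mol/L

7.13 mol/L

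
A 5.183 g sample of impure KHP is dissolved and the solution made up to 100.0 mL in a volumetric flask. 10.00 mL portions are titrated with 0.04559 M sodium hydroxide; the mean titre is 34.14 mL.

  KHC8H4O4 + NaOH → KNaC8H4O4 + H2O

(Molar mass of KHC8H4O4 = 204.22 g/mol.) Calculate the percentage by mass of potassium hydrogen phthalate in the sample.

61.33 %

n(NaOH) per titration = 0.03414 × 0.04559 = 1.556 × 10^-3 mol
n(KHC8H4O4) in each aliquot = 1.556 × 10^-3 mol (1:1 ratio)
n(KHC8H4O4) in the whole flask = 1.556 × 10^-3 × 100.0/10.00 = 0.01556 mol
mass of KHC8H4O4 = 0.01556 × 204.22 = 3.179 g
% KHC8H4O4 = 3.179 / 5.183 × 100 = 61.33 %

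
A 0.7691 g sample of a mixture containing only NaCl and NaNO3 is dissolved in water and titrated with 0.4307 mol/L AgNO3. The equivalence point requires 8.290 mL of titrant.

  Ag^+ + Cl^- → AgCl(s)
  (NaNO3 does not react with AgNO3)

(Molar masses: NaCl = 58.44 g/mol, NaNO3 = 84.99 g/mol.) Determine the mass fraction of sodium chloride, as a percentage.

27.13 %

n(AgNO3) = 0.008290 × 0.4307 = 3.571 × 10^-3 mol
Let x = n(NaCl), y = n(NaNO3).
Titrant: 1x = 3.571 × 10^-3;  mass: 58.44x + 84.99y = 0.7691
Solving, x = 3.571 × 10^-3 mol, y = 6.594 × 10^-3 mol
mass of NaCl = 3.571 × 10^-3 × 58.44 = 0.2087 g
% NaCl = 0.2087 / 0.7691 × 100 = 27.13 %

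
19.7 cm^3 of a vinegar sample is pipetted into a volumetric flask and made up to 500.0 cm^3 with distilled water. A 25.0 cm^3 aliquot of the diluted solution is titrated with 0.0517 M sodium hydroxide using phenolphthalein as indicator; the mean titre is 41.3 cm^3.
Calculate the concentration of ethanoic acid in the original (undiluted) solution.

CH3COOH + NaOH → CH3COONa + H2O
n(NaOH) = 0.0413 × 0.0517 = 2.14 × 10^-3 mol
n(CH3COOH) in the aliquot = 2.14 × 10^-3 mol (1:1 ratio)
[CH3COOH]_dilute = 2.14 × 10^-3 / 0.0250 = 0.0854 mol/L
Dilution factor = 500.0 / 19.7 = 25.38
[CH3COOH]_stock = 0.0854 × 25.38 = 2.17 mol/L

2.17 M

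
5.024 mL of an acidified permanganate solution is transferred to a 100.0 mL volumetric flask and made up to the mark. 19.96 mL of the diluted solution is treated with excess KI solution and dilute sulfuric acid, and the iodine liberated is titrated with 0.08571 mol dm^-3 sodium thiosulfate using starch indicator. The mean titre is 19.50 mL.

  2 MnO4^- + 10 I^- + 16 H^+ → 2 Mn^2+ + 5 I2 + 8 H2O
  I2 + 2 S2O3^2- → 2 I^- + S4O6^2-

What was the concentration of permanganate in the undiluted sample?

0.3333 mol/L

n(S2O3^2-) = 0.01950 × 0.08571 = 1.671 × 10^-3 mol
n(I2) = n(S2O3^2-)/2 = 8.357 × 10^-4 mol
From the 2:5 ratio, n(MnO4^-) in the aliquot = 2/5 × 8.357 × 10^-4 = 3.343 × 10^-4 mol
[MnO4^-]_dilute = 3.343 × 10^-4 / 0.01996 = 0.01675 mol/L
[MnO4^-]_original = 0.01675 × 100.0/5.024 = 0.3333 mol/L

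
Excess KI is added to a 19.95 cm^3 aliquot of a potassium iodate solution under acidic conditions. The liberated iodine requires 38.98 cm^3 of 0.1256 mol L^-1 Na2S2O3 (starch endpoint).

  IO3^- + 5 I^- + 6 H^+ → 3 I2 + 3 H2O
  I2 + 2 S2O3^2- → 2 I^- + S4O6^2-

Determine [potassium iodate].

0.04090 mol/L

n(S2O3^2-) = 0.03898 × 0.1256 = 4.896 × 10^-3 mol
n(I2) = n(S2O3^2-)/2 = 2.448 × 10^-3 mol
From the 1:3 ratio, n(IO3^-) in the aliquot = 1/3 × 2.448 × 10^-3 = 8.160 × 10^-4 mol
[IO3^-] = 8.160 × 10^-4 / 0.01995 = 0.04090 mol/L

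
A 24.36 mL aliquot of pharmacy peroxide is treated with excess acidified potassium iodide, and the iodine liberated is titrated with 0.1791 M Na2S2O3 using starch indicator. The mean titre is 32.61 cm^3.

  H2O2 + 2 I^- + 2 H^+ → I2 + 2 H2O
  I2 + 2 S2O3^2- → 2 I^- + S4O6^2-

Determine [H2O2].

0.1199 M

n(S2O3^2-) = 0.03261 × 0.1791 = 5.840 × 10^-3 mol
n(I2) = n(S2O3^2-)/2 = 2.920 × 10^-3 mol
n(H2O2) in the aliquot = 2.920 × 10^-3 mol (1:1 ratio)
[H2O2] = 2.920 × 10^-3 / 0.02436 = 0.1199 mol/L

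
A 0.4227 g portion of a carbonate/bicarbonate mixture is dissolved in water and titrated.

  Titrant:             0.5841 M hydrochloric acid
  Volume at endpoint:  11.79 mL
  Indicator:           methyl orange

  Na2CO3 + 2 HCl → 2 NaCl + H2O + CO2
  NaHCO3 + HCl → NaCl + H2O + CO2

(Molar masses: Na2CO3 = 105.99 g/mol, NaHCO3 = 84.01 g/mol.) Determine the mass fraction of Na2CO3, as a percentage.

n(HCl) = 0.01179 × 0.5841 = 6.887 × 10^-3 mol
Let x = n(Na2CO3), y = n(NaHCO3).
Titrant: 2x + 1y = 6.887 × 10^-3;  mass: 105.99x + 84.01y = 0.4227
Solving, x = 2.512 × 10^-3 mol, y = 1.862 × 10^-3 mol
mass of Na2CO3 = 2.512 × 10^-3 × 105.99 = 0.2663 g
% Na2CO3 = 0.2663 / 0.4227 × 100 = 62.99 %

62.99 %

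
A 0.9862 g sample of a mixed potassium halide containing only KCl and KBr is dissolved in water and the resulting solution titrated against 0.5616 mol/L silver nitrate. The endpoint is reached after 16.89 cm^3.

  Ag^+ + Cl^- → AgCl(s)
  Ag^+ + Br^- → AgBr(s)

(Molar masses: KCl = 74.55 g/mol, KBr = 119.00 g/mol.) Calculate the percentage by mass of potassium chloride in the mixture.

24.25 %

n(AgNO3) = 0.01689 × 0.5616 = 9.485 × 10^-3 mol
Let x = n(KCl), y = n(KBr).
Titrant: 1x + 1y = 9.485 × 10^-3;  mass: 74.55x + 119.00y = 0.9862
Solving, x = 3.207 × 10^-3 mol, y = 6.278 × 10^-3 mol
mass of KCl = 3.207 × 10^-3 × 74.55 = 0.2391 g
% KCl = 0.2391 / 0.9862 × 100 = 24.25 %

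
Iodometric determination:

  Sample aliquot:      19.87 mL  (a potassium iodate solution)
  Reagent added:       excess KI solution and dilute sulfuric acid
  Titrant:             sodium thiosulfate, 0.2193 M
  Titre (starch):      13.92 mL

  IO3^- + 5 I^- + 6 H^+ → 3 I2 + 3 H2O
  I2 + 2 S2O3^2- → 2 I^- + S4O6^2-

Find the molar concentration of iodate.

0.02561 M

n(S2O3^2-) = 0.01392 × 0.2193 = 3.053 × 10^-3 mol
n(I2) = n(S2O3^2-)/2 = 1.526 × 10^-3 mol
From the 1:3 ratio, n(IO3^-) in the aliquot = 1/3 × 1.526 × 10^-3 = 5.088 × 10^-4 mol
[IO3^-] = 5.088 × 10^-4 / 0.01987 = 0.02561 mol/L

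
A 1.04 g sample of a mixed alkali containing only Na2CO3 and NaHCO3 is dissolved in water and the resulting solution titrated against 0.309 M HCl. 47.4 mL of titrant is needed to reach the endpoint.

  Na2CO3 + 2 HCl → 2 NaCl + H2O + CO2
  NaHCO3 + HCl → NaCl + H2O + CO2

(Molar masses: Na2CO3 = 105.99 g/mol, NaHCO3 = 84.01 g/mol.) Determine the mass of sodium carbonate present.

0.325 g

n(HCl) = 0.0474 × 0.309 = 0.0146 mol
Let x = n(Na2CO3), y = n(NaHCO3).
Titrant: 2x + 1y = 0.0146;  mass: 105.99x + 84.01y = 1.04
Solving, x = 3.07 × 10^-3 mol, y = 8.51 × 10^-3 mol
mass of Na2CO3 = 3.07 × 10^-3 × 105.99 = 0.325 g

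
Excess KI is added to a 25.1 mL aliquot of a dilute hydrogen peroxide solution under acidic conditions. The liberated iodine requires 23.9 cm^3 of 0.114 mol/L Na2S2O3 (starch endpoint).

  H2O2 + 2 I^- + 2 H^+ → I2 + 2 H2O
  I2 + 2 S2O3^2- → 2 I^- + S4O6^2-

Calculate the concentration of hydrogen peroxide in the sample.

0.0543 mol/L

n(S2O3^2-) = 0.0239 × 0.114 = 2.72 × 10^-3 mol
n(I2) = n(S2O3^2-)/2 = 1.36 × 10^-3 mol
n(H2O2) in the aliquot = 1.36 × 10^-3 mol (1:1 ratio)
[H2O2] = 1.36 × 10^-3 / 0.0251 = 0.0543 mol/L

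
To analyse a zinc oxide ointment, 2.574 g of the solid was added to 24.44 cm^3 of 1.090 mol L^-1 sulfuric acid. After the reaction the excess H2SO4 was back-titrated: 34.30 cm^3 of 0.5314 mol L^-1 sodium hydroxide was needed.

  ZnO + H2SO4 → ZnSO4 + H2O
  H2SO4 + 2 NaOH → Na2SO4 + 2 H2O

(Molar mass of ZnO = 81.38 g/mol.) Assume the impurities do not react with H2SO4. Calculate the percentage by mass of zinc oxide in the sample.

n(H2SO4) added = 0.02444 × 1.090 = 0.02664 mol
n(NaOH) used in back-titration = 0.03430 × 0.5314 = 0.01823 mol
From the 1:2 ratio, n(H2SO4) left over = 1/2 × 0.01823 = 9.114 × 10^-3 mol
n(H2SO4) consumed by analyte = 0.02664 − 9.114 × 10^-3 = 0.01753 mol
n(ZnO) = 0.01753 mol (1:1 ratio)
mass of ZnO = 0.01753 × 81.38 = 1.426 g
% ZnO = 1.426 / 2.574 × 100 = 55.41 %

55.41 %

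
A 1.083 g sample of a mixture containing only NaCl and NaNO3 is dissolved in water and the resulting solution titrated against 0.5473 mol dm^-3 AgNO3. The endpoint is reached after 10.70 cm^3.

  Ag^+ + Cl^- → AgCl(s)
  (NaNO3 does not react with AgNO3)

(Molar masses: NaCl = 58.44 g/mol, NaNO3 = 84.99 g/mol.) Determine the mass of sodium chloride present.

0.3422 g

n(AgNO3) = 0.01070 × 0.5473 = 5.856 × 10^-3 mol
Let x = n(NaCl), y = n(NaNO3).
Titrant: 1x = 5.856 × 10^-3;  mass: 58.44x + 84.99y = 1.083
Solving, x = 5.856 × 10^-3 mol, y = 8.716 × 10^-3 mol
mass of NaCl = 5.856 × 10^-3 × 58.44 = 0.3422 g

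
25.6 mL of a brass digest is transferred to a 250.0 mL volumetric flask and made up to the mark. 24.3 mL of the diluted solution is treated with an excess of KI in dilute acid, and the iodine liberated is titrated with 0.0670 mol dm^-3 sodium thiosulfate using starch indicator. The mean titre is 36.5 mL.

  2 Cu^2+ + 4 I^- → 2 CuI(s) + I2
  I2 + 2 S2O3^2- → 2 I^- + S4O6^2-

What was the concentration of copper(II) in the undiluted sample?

0.983 mol/L

n(S2O3^2-) = 0.0365 × 0.0670 = 2.45 × 10^-3 mol
n(I2) = n(S2O3^2-)/2 = 1.22 × 10^-3 mol
From the 2:1 ratio, n(Cu2+) in the aliquot = 2/1 × 1.22 × 10^-3 = 2.45 × 10^-3 mol
[Cu2+]_dilute = 2.45 × 10^-3 / 0.0243 = 0.101 mol/L
[Cu2+]_original = 0.101 × 250.0/25.6 = 0.983 mol/L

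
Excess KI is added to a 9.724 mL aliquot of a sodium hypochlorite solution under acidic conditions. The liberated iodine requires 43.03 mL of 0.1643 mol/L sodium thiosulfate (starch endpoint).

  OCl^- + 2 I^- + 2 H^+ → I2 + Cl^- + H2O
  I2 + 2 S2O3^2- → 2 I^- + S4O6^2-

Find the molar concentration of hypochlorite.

n(S2O3^2-) = 0.04303 × 0.1643 = 7.070 × 10^-3 mol
n(I2) = n(S2O3^2-)/2 = 3.535 × 10^-3 mol
n(OCl^-) in the aliquot = 3.535 × 10^-3 mol (1:1 ratio)
[OCl^-] = 3.535 × 10^-3 / 0.009724 = 0.3635 mol/L

0.3635 mol/L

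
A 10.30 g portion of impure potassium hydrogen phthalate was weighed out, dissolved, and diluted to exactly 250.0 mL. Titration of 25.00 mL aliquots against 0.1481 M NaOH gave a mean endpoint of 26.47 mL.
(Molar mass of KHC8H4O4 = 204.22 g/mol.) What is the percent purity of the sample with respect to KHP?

77.73 %

KHC8H4O4 + NaOH → KNaC8H4O4 + H2O
n(NaOH) per titration = 0.02647 × 0.1481 = 3.920 × 10^-3 mol
n(KHC8H4O4) in each aliquot = 3.920 × 10^-3 mol (1:1 ratio)
n(KHC8H4O4) in the whole flask = 3.920 × 10^-3 × 250.0/25.00 = 0.03920 mol
mass of KHC8H4O4 = 0.03920 × 204.22 = 8.006 g
% KHC8H4O4 = 8.006 / 10.30 × 100 = 77.73 %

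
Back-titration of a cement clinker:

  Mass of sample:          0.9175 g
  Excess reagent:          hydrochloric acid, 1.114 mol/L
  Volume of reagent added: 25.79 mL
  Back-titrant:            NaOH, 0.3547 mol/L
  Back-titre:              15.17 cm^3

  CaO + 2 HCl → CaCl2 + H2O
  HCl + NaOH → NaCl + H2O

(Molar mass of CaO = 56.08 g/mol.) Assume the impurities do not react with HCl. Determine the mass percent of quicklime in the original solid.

71.36 %

n(HCl) added = 0.02579 × 1.114 = 0.02873 mol
n(NaOH) used in back-titration = 0.01517 × 0.3547 = 5.381 × 10^-3 mol
n(HCl) left over = 5.381 × 10^-3 mol (1:1 ratio)
n(HCl) consumed by analyte = 0.02873 − 5.381 × 10^-3 = 0.02335 mol
From the 1:2 ratio, n(CaO) = 1/2 × 0.02335 = 0.01167 mol
mass of CaO = 0.01167 × 56.08 = 0.6547 g
% CaO = 0.6547 / 0.9175 × 100 = 71.36 %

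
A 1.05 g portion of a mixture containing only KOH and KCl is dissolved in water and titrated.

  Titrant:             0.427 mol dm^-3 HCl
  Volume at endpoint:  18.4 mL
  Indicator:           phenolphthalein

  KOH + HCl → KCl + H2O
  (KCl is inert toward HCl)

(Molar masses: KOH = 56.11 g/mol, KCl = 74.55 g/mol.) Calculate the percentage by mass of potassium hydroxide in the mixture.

n(HCl) = 0.0184 × 0.427 = 7.86 × 10^-3 mol
Let x = n(KOH), y = n(KCl).
Titrant: 1x = 7.86 × 10^-3;  mass: 56.11x + 74.55y = 1.05
Solving, x = 7.86 × 10^-3 mol, y = 8.17 × 10^-3 mol
mass of KOH = 7.86 × 10^-3 × 56.11 = 0.441 g
% KOH = 0.441 / 1.05 × 100 = 42.0 %

42.0 %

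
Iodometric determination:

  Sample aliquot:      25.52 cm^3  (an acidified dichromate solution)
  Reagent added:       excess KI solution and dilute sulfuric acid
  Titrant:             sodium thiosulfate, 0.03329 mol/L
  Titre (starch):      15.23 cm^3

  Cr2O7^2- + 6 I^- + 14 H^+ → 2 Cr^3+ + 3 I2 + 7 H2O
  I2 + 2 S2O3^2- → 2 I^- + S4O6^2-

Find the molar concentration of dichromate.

n(S2O3^2-) = 0.01523 × 0.03329 = 5.070 × 10^-4 mol
n(I2) = n(S2O3^2-)/2 = 2.535 × 10^-4 mol
From the 1:3 ratio, n(Cr2O7^2-) in the aliquot = 1/3 × 2.535 × 10^-4 = 8.450 × 10^-5 mol
[Cr2O7^2-] = 8.450 × 10^-5 / 0.02552 = 0.003311 mol/L

0.003311 mol/L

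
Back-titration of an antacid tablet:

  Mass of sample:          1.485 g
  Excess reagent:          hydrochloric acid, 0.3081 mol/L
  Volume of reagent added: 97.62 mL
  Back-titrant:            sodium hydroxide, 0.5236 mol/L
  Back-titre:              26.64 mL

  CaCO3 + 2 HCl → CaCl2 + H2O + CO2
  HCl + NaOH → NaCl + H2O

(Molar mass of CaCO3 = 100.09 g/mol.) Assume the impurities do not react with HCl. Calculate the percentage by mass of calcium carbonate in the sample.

54.35 %

n(HCl) added = 0.09762 × 0.3081 = 0.03008 mol
n(NaOH) used in back-titration = 0.02664 × 0.5236 = 0.01395 mol
n(HCl) left over = 0.01395 mol (1:1 ratio)
n(HCl) consumed by analyte = 0.03008 − 0.01395 = 0.01613 mol
From the 1:2 ratio, n(CaCO3) = 1/2 × 0.01613 = 8.064 × 10^-3 mol
mass of CaCO3 = 8.064 × 10^-3 × 100.09 = 0.8071 g
% CaCO3 = 0.8071 / 1.485 × 100 = 54.35 %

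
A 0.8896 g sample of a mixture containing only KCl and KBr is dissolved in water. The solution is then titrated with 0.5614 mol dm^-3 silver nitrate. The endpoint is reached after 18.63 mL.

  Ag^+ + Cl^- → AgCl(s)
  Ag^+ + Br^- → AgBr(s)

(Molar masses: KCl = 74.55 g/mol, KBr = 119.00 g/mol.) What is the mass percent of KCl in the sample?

n(AgNO3) = 0.01863 × 0.5614 = 0.01046 mol
Let x = n(KCl), y = n(KBr).
Titrant: 1x + 1y = 0.01046;  mass: 74.55x + 119.00y = 0.8896
Solving, x = 7.987 × 10^-3 mol, y = 2.472 × 10^-3 mol
mass of KCl = 7.987 × 10^-3 × 74.55 = 0.5954 g
% KCl = 0.5954 / 0.8896 × 100 = 66.93 %

66.93 %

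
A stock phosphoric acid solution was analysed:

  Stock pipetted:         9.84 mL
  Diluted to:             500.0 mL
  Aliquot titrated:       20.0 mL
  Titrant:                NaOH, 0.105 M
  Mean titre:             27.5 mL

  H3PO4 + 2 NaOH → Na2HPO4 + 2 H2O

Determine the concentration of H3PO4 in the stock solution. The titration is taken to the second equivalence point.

n(NaOH) = 0.0275 × 0.105 = 2.89 × 10^-3 mol
From the 1:2 ratio, n(H3PO4) in the aliquot = 1/2 × 2.89 × 10^-3 = 1.44 × 10^-3 mol
[H3PO4]_dilute = 1.44 × 10^-3 / 0.0200 = 0.0722 mol/L
Dilution factor = 500.0 / 9.84 = 50.81
[H3PO4]_stock = 0.0722 × 50.81 = 3.67 mol/L

3.67 M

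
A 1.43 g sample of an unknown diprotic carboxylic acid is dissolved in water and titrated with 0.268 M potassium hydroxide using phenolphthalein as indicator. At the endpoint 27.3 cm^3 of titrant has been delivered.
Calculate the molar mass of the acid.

n(KOH) = 0.0273 L × 0.268 mol/L = 7.32 × 10^-3 mol
From the 1:2 ratio, n(H2A) = 1/2 × 7.32 × 10^-3 = 3.66 × 10^-3 mol
M = m / n = 1.43 g / 3.66 × 10^-3 mol = 391 g/mol

391 g/mol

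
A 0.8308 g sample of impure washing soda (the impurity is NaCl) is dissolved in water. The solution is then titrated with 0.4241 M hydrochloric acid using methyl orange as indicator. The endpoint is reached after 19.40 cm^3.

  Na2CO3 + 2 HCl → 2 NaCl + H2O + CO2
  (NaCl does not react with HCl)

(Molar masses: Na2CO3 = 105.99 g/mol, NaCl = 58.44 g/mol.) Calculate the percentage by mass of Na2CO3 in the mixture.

52.48 %

n(HCl) = 0.01940 × 0.4241 = 8.228 × 10^-3 mol
Let x = n(Na2CO3), y = n(NaCl).
Titrant: 2x = 8.228 × 10^-3;  mass: 105.99x + 58.44y = 0.8308
Solving, x = 4.114 × 10^-3 mol, y = 6.755 × 10^-3 mol
mass of Na2CO3 = 4.114 × 10^-3 × 105.99 = 0.4360 g
% Na2CO3 = 0.4360 / 0.8308 × 100 = 52.48 %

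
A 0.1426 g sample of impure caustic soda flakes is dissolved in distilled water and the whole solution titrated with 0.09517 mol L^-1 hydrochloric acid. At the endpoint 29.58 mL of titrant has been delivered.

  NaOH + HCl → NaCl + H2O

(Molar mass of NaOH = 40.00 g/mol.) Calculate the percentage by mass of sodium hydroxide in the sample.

78.97 %

n(HCl) = 0.02958 L × 0.09517 mol/L = 2.815 × 10^-3 mol
n(NaOH) = 2.815 × 10^-3 mol (1:1 ratio)
mass of NaOH = 2.815 × 10^-3 × 40.00 g/mol = 0.1126 g
% NaOH = 0.1126 / 0.1426 × 100 = 78.97 %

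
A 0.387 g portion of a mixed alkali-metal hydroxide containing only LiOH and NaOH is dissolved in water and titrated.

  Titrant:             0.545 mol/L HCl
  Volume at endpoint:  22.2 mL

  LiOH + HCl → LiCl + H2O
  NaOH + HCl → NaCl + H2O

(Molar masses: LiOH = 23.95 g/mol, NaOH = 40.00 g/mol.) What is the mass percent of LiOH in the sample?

37.4 %

n(HCl) = 0.0222 × 0.545 = 0.0121 mol
Let x = n(LiOH), y = n(NaOH).
Titrant: 1x + 1y = 0.0121;  mass: 23.95x + 40.00y = 0.387
Solving, x = 6.04 × 10^-3 mol, y = 6.06 × 10^-3 mol
mass of LiOH = 6.04 × 10^-3 × 23.95 = 0.145 g
% LiOH = 0.145 / 0.387 × 100 = 37.4 %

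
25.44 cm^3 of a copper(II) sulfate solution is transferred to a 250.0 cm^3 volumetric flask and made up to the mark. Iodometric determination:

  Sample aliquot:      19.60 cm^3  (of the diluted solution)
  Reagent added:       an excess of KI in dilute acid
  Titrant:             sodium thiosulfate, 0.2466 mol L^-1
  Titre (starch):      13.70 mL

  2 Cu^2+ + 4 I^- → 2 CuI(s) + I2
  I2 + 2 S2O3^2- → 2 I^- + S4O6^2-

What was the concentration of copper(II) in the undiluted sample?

n(S2O3^2-) = 0.01370 × 0.2466 = 3.378 × 10^-3 mol
n(I2) = n(S2O3^2-)/2 = 1.689 × 10^-3 mol
From the 2:1 ratio, n(Cu2+) in the aliquot = 2/1 × 1.689 × 10^-3 = 3.378 × 10^-3 mol
[Cu2+]_dilute = 3.378 × 10^-3 / 0.01960 = 0.1724 mol/L
[Cu2+]_original = 0.1724 × 250.0/25.44 = 1.694 mol/L

1.694 mol/L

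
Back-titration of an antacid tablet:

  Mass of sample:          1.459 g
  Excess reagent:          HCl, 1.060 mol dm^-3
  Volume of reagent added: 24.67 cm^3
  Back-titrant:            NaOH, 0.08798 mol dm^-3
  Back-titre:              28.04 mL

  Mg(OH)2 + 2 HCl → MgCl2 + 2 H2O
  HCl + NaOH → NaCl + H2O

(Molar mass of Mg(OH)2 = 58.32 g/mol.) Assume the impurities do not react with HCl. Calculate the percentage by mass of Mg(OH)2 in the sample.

n(HCl) added = 0.02467 × 1.060 = 0.02615 mol
n(NaOH) used in back-titration = 0.02804 × 0.08798 = 2.467 × 10^-3 mol
n(HCl) left over = 2.467 × 10^-3 mol (1:1 ratio)
n(HCl) consumed by analyte = 0.02615 − 2.467 × 10^-3 = 0.02368 mol
From the 1:2 ratio, n(Mg(OH)2) = 1/2 × 0.02368 = 0.01184 mol
mass of Mg(OH)2 = 0.01184 × 58.32 = 0.6906 g
% Mg(OH)2 = 0.6906 / 1.459 × 100 = 47.33 %

47.33 %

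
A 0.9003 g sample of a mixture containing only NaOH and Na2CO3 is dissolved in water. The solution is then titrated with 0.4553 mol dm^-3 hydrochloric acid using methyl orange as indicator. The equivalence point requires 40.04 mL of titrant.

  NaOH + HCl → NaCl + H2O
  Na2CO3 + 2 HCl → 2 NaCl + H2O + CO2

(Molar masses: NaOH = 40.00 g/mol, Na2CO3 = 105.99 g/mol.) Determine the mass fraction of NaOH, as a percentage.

22.50 %

n(HCl) = 0.04004 × 0.4553 = 0.01823 mol
Let x = n(NaOH), y = n(Na2CO3).
Titrant: 1x + 2y = 0.01823;  mass: 40.00x + 105.99y = 0.9003
Solving, x = 5.064 × 10^-3 mol, y = 6.583 × 10^-3 mol
mass of NaOH = 5.064 × 10^-3 × 40.00 = 0.2026 g
% NaOH = 0.2026 / 0.9003 × 100 = 22.50 %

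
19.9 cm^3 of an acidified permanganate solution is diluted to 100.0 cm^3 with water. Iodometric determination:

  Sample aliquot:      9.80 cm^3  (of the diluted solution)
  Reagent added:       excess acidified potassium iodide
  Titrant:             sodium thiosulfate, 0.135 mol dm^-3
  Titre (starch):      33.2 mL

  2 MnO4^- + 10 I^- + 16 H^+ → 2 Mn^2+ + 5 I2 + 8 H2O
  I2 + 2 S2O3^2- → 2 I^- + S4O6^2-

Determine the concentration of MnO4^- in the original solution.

n(S2O3^2-) = 0.0332 × 0.135 = 4.48 × 10^-3 mol
n(I2) = n(S2O3^2-)/2 = 2.24 × 10^-3 mol
From the 2:5 ratio, n(MnO4^-) in the aliquot = 2/5 × 2.24 × 10^-3 = 8.96 × 10^-4 mol
[MnO4^-]_dilute = 8.96 × 10^-4 / 0.00980 = 0.0915 mol/L
[MnO4^-]_original = 0.0915 × 100.0/19.9 = 0.460 mol/L

0.460 mol/L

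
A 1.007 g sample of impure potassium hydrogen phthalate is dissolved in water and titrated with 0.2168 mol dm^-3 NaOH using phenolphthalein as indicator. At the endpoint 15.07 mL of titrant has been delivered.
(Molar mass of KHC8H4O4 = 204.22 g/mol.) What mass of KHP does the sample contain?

0.6672 g

KHC8H4O4 + NaOH → KNaC8H4O4 + H2O
n(NaOH) = 0.01507 L × 0.2168 mol/L = 3.267 × 10^-3 mol
n(KHC8H4O4) = 3.267 × 10^-3 mol (1:1 ratio)
mass of KHC8H4O4 = 3.267 × 10^-3 × 204.22 g/mol = 0.6672 g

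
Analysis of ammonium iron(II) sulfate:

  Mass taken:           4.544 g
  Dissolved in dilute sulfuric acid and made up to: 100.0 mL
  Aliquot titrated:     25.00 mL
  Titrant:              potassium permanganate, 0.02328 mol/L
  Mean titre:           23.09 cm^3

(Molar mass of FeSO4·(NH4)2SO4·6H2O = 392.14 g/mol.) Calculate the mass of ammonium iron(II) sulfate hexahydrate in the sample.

4.216 g

MnO4^- + 5 Fe^2+ + 8 H^+ → Mn^2+ + 5 Fe^3+ + 4 H2O
n(KMnO4) per titration = 0.02309 × 0.02328 = 5.375 × 10^-4 mol
From the 5:1 ratio, n(FeSO4·(NH4)2SO4·6H2O) in each aliquot = 5/1 × 5.375 × 10^-4 = 2.688 × 10^-3 mol
n(FeSO4·(NH4)2SO4·6H2O) in the whole flask = 2.688 × 10^-3 × 100.0/25.00 = 0.01075 mol
mass of FeSO4·(NH4)2SO4·6H2O = 0.01075 × 392.14 = 4.216 g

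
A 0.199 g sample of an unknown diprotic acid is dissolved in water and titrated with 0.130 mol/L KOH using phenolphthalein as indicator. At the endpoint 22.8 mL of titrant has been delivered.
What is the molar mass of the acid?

134 g/mol

n(KOH) = 0.0228 L × 0.130 mol/L = 2.96 × 10^-3 mol
From the 1:2 ratio, n(H2A) = 1/2 × 2.96 × 10^-3 = 1.48 × 10^-3 mol
M = m / n = 0.199 g / 1.48 × 10^-3 mol = 134 g/mol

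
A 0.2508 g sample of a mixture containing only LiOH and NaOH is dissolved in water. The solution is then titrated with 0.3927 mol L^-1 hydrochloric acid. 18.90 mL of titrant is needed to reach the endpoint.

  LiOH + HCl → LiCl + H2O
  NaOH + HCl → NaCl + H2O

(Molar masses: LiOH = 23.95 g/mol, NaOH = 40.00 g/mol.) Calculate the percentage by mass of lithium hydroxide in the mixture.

27.42 %

n(HCl) = 0.01890 × 0.3927 = 7.422 × 10^-3 mol
Let x = n(LiOH), y = n(NaOH).
Titrant: 1x + 1y = 7.422 × 10^-3;  mass: 23.95x + 40.00y = 0.2508
Solving, x = 2.871 × 10^-3 mol, y = 4.551 × 10^-3 mol
mass of LiOH = 2.871 × 10^-3 × 23.95 = 0.06876 g
% LiOH = 0.06876 / 0.2508 × 100 = 27.42 %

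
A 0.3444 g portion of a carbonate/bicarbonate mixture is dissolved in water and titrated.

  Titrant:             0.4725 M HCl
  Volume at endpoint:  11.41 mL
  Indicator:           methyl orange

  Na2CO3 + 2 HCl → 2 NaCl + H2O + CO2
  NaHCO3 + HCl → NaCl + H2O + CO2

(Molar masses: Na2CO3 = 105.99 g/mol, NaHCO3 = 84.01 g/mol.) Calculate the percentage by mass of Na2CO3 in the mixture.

53.84 %

n(HCl) = 0.01141 × 0.4725 = 5.391 × 10^-3 mol
Let x = n(Na2CO3), y = n(NaHCO3).
Titrant: 2x + 1y = 5.391 × 10^-3;  mass: 105.99x + 84.01y = 0.3444
Solving, x = 1.749 × 10^-3 mol, y = 1.892 × 10^-3 mol
mass of Na2CO3 = 1.749 × 10^-3 × 105.99 = 0.1854 g
% Na2CO3 = 0.1854 / 0.3444 × 100 = 53.84 %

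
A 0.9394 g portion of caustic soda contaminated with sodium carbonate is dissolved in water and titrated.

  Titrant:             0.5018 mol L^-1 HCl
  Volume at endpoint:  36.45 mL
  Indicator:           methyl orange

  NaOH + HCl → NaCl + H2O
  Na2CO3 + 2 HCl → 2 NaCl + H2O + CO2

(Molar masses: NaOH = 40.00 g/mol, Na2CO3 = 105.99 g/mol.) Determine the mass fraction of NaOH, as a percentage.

9.801 %

n(HCl) = 0.03645 × 0.5018 = 0.01829 mol
Let x = n(NaOH), y = n(Na2CO3).
Titrant: 1x + 2y = 0.01829;  mass: 40.00x + 105.99y = 0.9394
Solving, x = 2.302 × 10^-3 mol, y = 7.994 × 10^-3 mol
mass of NaOH = 2.302 × 10^-3 × 40.00 = 0.09207 g
% NaOH = 0.09207 / 0.9394 × 100 = 9.801 %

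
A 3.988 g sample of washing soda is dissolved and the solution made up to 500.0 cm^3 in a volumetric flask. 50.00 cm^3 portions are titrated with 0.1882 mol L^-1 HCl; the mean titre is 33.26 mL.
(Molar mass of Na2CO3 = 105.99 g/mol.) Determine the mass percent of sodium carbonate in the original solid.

Na2CO3 + 2 HCl → 2 NaCl + H2O + CO2
n(HCl) per titration = 0.03326 × 0.1882 = 6.260 × 10^-3 mol
From the 1:2 ratio, n(Na2CO3) in each aliquot = 1/2 × 6.260 × 10^-3 = 3.130 × 10^-3 mol
n(Na2CO3) in the whole flask = 3.130 × 10^-3 × 500.0/50.00 = 0.03130 mol
mass of Na2CO3 = 0.03130 × 105.99 = 3.317 g
% Na2CO3 = 3.317 / 3.988 × 100 = 83.18 %

83.18 %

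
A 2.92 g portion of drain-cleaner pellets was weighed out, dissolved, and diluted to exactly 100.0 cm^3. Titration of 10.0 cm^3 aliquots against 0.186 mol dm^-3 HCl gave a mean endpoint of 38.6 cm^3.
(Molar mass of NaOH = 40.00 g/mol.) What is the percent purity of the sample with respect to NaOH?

NaOH + HCl → NaCl + H2O
n(HCl) per titration = 0.0386 × 0.186 = 7.18 × 10^-3 mol
n(NaOH) in each aliquot = 7.18 × 10^-3 mol (1:1 ratio)
n(NaOH) in the whole flask = 7.18 × 10^-3 × 100.0/10.0 = 0.0718 mol
mass of NaOH = 0.0718 × 40.00 = 2.87 g
% NaOH = 2.87 / 2.92 × 100 = 98.4 %

98.4 %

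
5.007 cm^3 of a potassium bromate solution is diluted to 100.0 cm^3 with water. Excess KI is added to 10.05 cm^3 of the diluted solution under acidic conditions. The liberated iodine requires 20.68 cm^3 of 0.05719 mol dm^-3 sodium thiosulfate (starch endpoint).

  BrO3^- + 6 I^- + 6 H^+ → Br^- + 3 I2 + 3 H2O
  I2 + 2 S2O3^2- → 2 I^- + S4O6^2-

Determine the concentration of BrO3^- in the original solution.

0.3917 mol/L

n(S2O3^2-) = 0.02068 × 0.05719 = 1.183 × 10^-3 mol
n(I2) = n(S2O3^2-)/2 = 5.913 × 10^-4 mol
From the 1:3 ratio, n(BrO3^-) in the aliquot = 1/3 × 5.913 × 10^-4 = 1.971 × 10^-4 mol
[BrO3^-]_dilute = 1.971 × 10^-4 / 0.01005 = 0.01961 mol/L
[BrO3^-]_original = 0.01961 × 100.0/5.007 = 0.3917 mol/L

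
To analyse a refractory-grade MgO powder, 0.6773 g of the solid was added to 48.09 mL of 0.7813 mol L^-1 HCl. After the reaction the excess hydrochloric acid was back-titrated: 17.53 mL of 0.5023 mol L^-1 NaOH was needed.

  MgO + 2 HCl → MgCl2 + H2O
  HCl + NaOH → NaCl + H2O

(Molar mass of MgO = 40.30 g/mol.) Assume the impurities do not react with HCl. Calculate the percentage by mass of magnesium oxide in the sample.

85.58 %

n(HCl) added = 0.04809 × 0.7813 = 0.03757 mol
n(NaOH) used in back-titration = 0.01753 × 0.5023 = 8.805 × 10^-3 mol
n(HCl) left over = 8.805 × 10^-3 mol (1:1 ratio)
n(HCl) consumed by analyte = 0.03757 − 8.805 × 10^-3 = 0.02877 mol
From the 1:2 ratio, n(MgO) = 1/2 × 0.02877 = 0.01438 mol
mass of MgO = 0.01438 × 40.30 = 0.5797 g
% MgO = 0.5797 / 0.6773 × 100 = 85.58 %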